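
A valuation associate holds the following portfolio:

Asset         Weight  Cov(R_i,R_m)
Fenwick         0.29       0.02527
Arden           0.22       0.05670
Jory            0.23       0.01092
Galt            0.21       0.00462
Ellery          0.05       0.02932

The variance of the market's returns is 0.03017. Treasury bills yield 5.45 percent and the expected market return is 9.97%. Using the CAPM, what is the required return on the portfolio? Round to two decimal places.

9.16%

β_Fenwick = 0.02527 / 0.03017 = 0.8376
β_Arden = 0.05670 / 0.03017 = 1.8794
β_Jory = 0.01092 / 0.03017 = 0.3619
β_Galt = 0.00462 / 0.03017 = 0.1531
β_Ellery = 0.02932 / 0.03017 = 0.9718
β_P = Σ w_i β_i = 0.29×0.8376 + 0.22×1.8794 + 0.23×0.3619 + 0.21×0.1531 + 0.05×0.9718 = 0.8204
MRP = 9.97% − 5.45% = 4.52%
E(R_P) = R_f + β_P × MRP = 5.45% + 0.8204 × 4.52% = 9.16%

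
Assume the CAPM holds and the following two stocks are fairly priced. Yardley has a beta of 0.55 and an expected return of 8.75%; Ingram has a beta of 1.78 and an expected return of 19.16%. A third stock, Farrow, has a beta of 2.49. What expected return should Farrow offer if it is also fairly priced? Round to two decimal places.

MRP (SML slope) = (19.16% − 8.75%) / (1.78 − 0.55) = 10.41% / 1.23 = 8.4634%
R_f (intercept) = 8.75% − 0.55 × 8.4634% = 4.0951%
E(R_Farrow) = R_f + β × MRP = 4.0951% + 2.49 × 8.4634% = 25.17%

25.17%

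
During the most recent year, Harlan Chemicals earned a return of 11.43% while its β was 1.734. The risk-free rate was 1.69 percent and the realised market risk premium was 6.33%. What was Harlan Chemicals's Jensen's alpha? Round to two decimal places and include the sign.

-1.24%

CAPM benchmark = R_f + β(R_m − R_f) = 1.69% + 1.734 × 6.33% = 12.66622%
α = actual − benchmark = 11.43% − 12.66622% = -1.24%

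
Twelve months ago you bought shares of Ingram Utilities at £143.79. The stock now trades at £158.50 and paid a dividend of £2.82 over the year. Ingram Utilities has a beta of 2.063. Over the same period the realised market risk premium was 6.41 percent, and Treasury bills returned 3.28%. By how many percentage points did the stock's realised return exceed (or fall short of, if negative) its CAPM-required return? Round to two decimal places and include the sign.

Realised HPR = (P1 + D1 − P0) / P0 = (158.50 + 2.82 − 143.79) / 143.79 = 17.53 / 143.79 = 12.1914%
CAPM required = R_f + β·MRP = 3.28% + 2.063 × 6.41% = 16.50383%
α = realised − required = 12.1914% − 16.50383% = -4.31%

-4.31%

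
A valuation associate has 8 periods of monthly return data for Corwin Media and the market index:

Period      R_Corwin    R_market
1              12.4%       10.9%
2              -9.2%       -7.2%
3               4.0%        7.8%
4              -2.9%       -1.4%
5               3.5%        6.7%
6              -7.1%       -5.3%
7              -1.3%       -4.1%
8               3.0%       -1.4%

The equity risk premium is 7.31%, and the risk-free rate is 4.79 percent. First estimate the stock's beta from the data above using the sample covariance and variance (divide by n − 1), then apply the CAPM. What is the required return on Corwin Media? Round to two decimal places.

11.56%

Mean R_i = (12.4 − 9.2 + 4.0 − 2.9 + 3.5 − 7.1 − 1.3 + 3.0) / 8 = 0.3000%
Mean R_m = (10.9 − 7.2 + 7.8 − 1.4 + 6.7 − 5.3 − 4.1 − 1.4) / 8 = 0.7500%
Σ(R_i − R̄_i)(R_m − R̄_m) = 297.0700  ⇒  Cov = 297.0700 / 7 = 42.4386
Σ(R_m − R̄_m)² = 320.7000  ⇒  Var(R_m) = 320.7000 / 7 = 45.8143
β = Cov / Var(R_m) = 42.4386 / 45.8143 = 0.9263
E(R) = R_f + β × MRP = 4.79% + 0.9263 × 7.31% = 11.56%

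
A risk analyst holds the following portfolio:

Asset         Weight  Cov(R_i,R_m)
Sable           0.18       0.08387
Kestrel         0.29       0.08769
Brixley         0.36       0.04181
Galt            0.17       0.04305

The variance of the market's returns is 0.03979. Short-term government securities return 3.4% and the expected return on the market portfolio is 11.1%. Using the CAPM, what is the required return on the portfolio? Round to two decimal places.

15.57%

β_Sable = 0.08387 / 0.03979 = 2.1078
β_Kestrel = 0.08769 / 0.03979 = 2.2038
β_Brixley = 0.04181 / 0.03979 = 1.0508
β_Galt = 0.04305 / 0.03979 = 1.0819
β_P = Σ w_i β_i = 0.18×2.1078 + 0.29×2.2038 + 0.36×1.0508 + 0.17×1.0819 = 1.5807
MRP = 11.1% − 3.4% = 7.70%
E(R_P) = R_f + β_P × MRP = 3.4% + 1.5807 × 7.7% = 15.57%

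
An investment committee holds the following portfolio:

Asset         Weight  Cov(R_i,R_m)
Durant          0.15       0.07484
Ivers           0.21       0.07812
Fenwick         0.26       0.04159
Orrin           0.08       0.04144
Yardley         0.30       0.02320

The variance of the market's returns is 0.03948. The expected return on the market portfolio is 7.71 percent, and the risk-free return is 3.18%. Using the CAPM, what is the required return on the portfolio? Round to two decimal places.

8.77%

β_Durant = 0.07484 / 0.03948 = 1.8956
β_Ivers = 0.07812 / 0.03948 = 1.9787
β_Fenwick = 0.04159 / 0.03948 = 1.0534
β_Orrin = 0.04144 / 0.03948 = 1.0496
β_Yardley = 0.02320 / 0.03948 = 0.5876
β_P = Σ w_i β_i = 0.15×1.8956 + 0.21×1.9787 + 0.26×1.0534 + 0.08×1.0496 + 0.30×0.5876 = 1.2340
MRP = 7.71% − 3.18% = 4.53%
E(R_P) = R_f + β_P × MRP = 3.18% + 1.2340 × 4.53% = 8.77%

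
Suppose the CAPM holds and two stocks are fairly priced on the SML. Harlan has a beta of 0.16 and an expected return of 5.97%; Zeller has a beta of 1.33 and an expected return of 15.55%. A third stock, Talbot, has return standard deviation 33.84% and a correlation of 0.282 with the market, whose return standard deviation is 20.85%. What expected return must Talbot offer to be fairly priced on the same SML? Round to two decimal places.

8.41%

MRP = (15.55% − 5.97%) / (1.33 − 0.16) = 8.1880%
R_f = 5.97% − 0.16 × 8.1880% = 4.6599%
β_Talbot = ρ·σ_i/σ_m = 0.282 × 33.84 / 20.85 = 0.4577
E(R_Talbot) = R_f + β × MRP = 4.6599% + 0.4577 × 8.1880% = 8.41%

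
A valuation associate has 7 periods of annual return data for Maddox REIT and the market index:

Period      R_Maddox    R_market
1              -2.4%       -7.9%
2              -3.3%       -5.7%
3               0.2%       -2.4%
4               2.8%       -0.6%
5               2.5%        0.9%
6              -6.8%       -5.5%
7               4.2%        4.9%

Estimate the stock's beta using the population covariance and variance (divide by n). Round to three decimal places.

Mean R_i = (-2.4 − 3.3 + 0.2 + 2.8 + 2.5 − 6.8 + 4.2) / 7 = -0.4000%
Mean R_m = (-7.9 − 5.7 − 2.4 − 0.6 + 0.9 − 5.5 + 4.9) / 7 = -2.3286%
Σ(R_i − R̄_i)(R_m − R̄_m) = 89.3200  ⇒  Cov = 89.3200 / 7 = 12.7600
Σ(R_m − R̄_m)² = 118.1343  ⇒  Var(R_m) = 118.1343 / 7 = 16.8763
β = Cov / Var(R_m) = 12.7600 / 16.8763 = 0.7561

0.756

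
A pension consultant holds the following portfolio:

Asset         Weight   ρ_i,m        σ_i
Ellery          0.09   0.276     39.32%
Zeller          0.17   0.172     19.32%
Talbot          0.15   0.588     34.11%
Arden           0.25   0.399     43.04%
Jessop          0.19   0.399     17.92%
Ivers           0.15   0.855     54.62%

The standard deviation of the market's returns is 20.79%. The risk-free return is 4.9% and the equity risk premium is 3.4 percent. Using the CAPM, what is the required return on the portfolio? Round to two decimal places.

β_Ellery = 0.276 × 39.32% / 20.79% = 0.5220
β_Zeller = 0.172 × 19.32% / 20.79% = 0.1598
β_Talbot = 0.588 × 34.11% / 20.79% = 0.9647
β_Arden = 0.399 × 43.04% / 20.79% = 0.8260
β_Jessop = 0.399 × 17.92% / 20.79% = 0.3439
β_Ivers = 0.855 × 54.62% / 20.79% = 2.2463
β_P = Σ w_i β_i = 0.09×0.5220 + 0.17×0.1598 + 0.15×0.9647 + 0.25×0.8260 + 0.19×0.3439 + 0.15×2.2463 = 0.8276
E(R_P) = R_f + β_P × MRP = 4.9% + 0.8276 × 3.4% = 7.71%

7.71%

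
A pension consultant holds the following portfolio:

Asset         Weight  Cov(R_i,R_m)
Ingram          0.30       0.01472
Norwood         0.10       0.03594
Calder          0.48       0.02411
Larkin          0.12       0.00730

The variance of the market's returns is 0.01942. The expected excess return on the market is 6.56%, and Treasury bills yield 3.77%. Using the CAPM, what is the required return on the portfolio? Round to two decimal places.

β_Ingram = 0.01472 / 0.01942 = 0.7580
β_Norwood = 0.03594 / 0.01942 = 1.8507
β_Calder = 0.02411 / 0.01942 = 1.2415
β_Larkin = 0.00730 / 0.01942 = 0.3759
β_P = Σ w_i β_i = 0.30×0.7580 + 0.10×1.8507 + 0.48×1.2415 + 0.12×0.3759 = 1.0535
E(R_P) = R_f + β_P × MRP = 3.77% + 1.0535 × 6.56% = 10.68%

10.68%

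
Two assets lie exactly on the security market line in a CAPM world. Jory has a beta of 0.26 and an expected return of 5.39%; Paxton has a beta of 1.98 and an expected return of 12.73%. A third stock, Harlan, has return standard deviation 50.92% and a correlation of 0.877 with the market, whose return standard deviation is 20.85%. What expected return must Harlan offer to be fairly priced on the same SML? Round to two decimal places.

MRP = (12.73% − 5.39%) / (1.98 − 0.26) = 4.2674%
R_f = 5.39% − 0.26 × 4.2674% = 4.2805%
β_Harlan = ρ·σ_i/σ_m = 0.877 × 50.92 / 20.85 = 2.1418
E(R_Harlan) = R_f + β × MRP = 4.2805% + 2.1418 × 4.2674% = 13.42%

13.42%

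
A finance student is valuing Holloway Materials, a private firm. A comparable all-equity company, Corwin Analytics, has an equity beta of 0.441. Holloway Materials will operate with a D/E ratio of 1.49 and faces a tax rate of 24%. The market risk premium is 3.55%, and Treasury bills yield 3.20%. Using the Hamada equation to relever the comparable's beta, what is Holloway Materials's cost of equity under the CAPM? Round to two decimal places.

6.54%

β_L = β_U × [1 + (1 − t)(D/E)] = 0.441 × [1 + (1 − 0.24) × 1.49]
    = 0.441 × [1 + 0.76 × 1.49] = 0.441 × 2.1324 = 0.9404
E(R) = R_f + β_L × MRP = 3.20% + 0.9404 × 3.55% = 6.54%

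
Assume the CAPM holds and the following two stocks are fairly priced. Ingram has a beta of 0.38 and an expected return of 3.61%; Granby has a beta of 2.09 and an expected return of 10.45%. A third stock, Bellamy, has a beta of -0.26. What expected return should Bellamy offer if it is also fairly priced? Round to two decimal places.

MRP (SML slope) = (10.45% − 3.61%) / (2.09 − 0.38) = 6.84% / 1.71 = 4.0000%
R_f (intercept) = 3.61% − 0.38 × 4.0000% = 2.0900%
E(R_Bellamy) = R_f + β × MRP = 2.0900% + -0.26 × 4.0000% = 1.05%

1.05%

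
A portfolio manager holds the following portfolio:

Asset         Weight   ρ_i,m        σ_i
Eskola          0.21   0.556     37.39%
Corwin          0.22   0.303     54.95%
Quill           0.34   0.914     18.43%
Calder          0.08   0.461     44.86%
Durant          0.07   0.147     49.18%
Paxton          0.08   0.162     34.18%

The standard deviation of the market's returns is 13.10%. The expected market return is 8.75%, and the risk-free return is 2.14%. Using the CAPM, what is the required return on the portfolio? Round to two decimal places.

β_Eskola = 0.556 × 37.39% / 13.10% = 1.5869
β_Corwin = 0.303 × 54.95% / 13.10% = 1.2710
β_Quill = 0.914 × 18.43% / 13.10% = 1.2859
β_Calder = 0.461 × 44.86% / 13.10% = 1.5787
β_Durant = 0.147 × 49.18% / 13.10% = 0.5519
β_Paxton = 0.162 × 34.18% / 13.10% = 0.4227
β_P = Σ w_i β_i = 0.21×1.5869 + 0.22×1.2710 + 0.34×1.2859 + 0.08×1.5787 + 0.07×0.5519 + 0.08×0.4227 = 1.2488
MRP = 8.75% − 2.14% = 6.61%
E(R_P) = R_f + β_P × MRP = 2.14% + 1.2488 × 6.61% = 10.39%

10.39%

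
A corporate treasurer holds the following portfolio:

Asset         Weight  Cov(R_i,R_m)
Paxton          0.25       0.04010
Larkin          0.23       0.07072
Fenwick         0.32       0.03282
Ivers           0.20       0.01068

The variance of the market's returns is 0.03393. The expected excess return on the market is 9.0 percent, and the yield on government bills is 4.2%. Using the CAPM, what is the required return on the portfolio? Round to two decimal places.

14.53%

β_Paxton = 0.04010 / 0.03393 = 1.1818
β_Larkin = 0.07072 / 0.03393 = 2.0843
β_Fenwick = 0.03282 / 0.03393 = 0.9673
β_Ivers = 0.01068 / 0.03393 = 0.3148
β_P = Σ w_i β_i = 0.25×1.1818 + 0.23×2.0843 + 0.32×0.9673 + 0.20×0.3148 = 1.1473
E(R_P) = R_f + β_P × MRP = 4.2% + 1.1473 × 9.0% = 14.53%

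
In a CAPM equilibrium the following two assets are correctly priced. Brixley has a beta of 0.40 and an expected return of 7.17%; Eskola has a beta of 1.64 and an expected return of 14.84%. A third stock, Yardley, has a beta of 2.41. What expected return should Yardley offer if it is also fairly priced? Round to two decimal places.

19.60%

MRP (SML slope) = (14.84% − 7.17%) / (1.64 − 0.40) = 7.67% / 1.24 = 6.1855%
R_f (intercept) = 7.17% − 0.40 × 6.1855% = 4.6958%
E(R_Yardley) = R_f + β × MRP = 4.6958% + 2.41 × 6.1855% = 19.60%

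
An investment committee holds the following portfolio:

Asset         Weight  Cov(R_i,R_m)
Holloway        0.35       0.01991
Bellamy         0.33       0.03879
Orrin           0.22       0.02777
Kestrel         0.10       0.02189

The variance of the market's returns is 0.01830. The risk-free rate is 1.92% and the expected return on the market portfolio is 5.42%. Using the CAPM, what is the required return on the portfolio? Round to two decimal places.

7.29%

β_Holloway = 0.01991 / 0.01830 = 1.0880
β_Bellamy = 0.03879 / 0.01830 = 2.1197
β_Orrin = 0.02777 / 0.01830 = 1.5175
β_Kestrel = 0.02189 / 0.01830 = 1.1962
β_P = Σ w_i β_i = 0.35×1.0880 + 0.33×2.1197 + 0.22×1.5175 + 0.10×1.1962 = 1.5338
MRP = 5.42% − 1.92% = 3.50%
E(R_P) = R_f + β_P × MRP = 1.92% + 1.5338 × 3.50% = 7.29%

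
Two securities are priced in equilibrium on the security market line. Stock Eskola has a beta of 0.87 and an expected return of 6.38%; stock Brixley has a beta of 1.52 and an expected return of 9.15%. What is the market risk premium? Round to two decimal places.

4.26%

Both satisfy E(R) = R_f + β·MRP, so the slope of the SML is
MRP = (9.15% − 6.38%) / (1.52 − 0.87) = 2.77% / 0.65 = 4.2615%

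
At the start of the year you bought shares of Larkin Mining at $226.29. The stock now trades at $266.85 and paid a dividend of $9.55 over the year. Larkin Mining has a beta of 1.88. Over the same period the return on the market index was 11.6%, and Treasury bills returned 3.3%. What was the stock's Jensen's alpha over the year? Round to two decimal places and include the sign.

+3.24%

Realised HPR = (P1 + D1 − P0) / P0 = (266.85 + 9.55 − 226.29) / 226.29 = 50.11 / 226.29 = 22.1442%
MRP = 11.6% − 3.3% = 8.30%
CAPM required = R_f + β·MRP = 3.3% + 1.88 × 8.3% = 18.9040%
α = realised − required = 22.1442% − 18.9040% = +3.24%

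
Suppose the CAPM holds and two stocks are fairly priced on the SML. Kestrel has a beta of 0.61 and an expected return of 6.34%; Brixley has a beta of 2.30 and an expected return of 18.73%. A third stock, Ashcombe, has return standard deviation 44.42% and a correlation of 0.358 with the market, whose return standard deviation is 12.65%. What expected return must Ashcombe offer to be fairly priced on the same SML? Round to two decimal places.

MRP = (18.73% − 6.34%) / (2.30 − 0.61) = 7.3314%
R_f = 6.34% − 0.61 × 7.3314% = 1.8678%
β_Ashcombe = ρ·σ_i/σ_m = 0.358 × 44.42 / 12.65 = 1.2571
E(R_Ashcombe) = R_f + β × MRP = 1.8678% + 1.2571 × 7.3314% = 11.08%

11.08%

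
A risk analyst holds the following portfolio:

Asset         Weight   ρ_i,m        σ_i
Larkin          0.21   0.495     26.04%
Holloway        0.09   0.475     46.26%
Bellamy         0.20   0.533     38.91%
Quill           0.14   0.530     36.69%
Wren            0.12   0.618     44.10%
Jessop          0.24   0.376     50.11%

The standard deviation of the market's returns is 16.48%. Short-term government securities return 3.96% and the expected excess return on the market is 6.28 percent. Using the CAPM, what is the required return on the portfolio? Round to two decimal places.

β_Larkin = 0.495 × 26.04% / 16.48% = 0.7821
β_Holloway = 0.475 × 46.26% / 16.48% = 1.3333
β_Bellamy = 0.533 × 38.91% / 16.48% = 1.2584
β_Quill = 0.530 × 36.69% / 16.48% = 1.1800
β_Wren = 0.618 × 44.10% / 16.48% = 1.6538
β_Jessop = 0.376 × 50.11% / 16.48% = 1.1433
β_P = Σ w_i β_i = 0.21×0.7821 + 0.09×1.3333 + 0.20×1.2584 + 0.14×1.1800 + 0.12×1.6538 + 0.24×1.1433 = 1.1740
E(R_P) = R_f + β_P × MRP = 3.96% + 1.1740 × 6.28% = 11.33%

11.33%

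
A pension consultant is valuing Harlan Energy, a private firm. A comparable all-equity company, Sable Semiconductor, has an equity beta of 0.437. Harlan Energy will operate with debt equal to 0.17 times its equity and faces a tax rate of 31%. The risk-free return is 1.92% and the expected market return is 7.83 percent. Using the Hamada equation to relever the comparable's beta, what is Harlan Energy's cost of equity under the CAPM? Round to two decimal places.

4.81%

β_L = β_U × [1 + (1 − t)(D/E)] = 0.437 × [1 + (1 − 0.31) × 0.17]
    = 0.437 × [1 + 0.69 × 0.17] = 0.437 × 1.1173 = 0.4883
MRP = 7.83% − 1.92% = 5.91%
E(R) = R_f + β_L × MRP = 1.92% + 0.4883 × 5.91% = 4.81%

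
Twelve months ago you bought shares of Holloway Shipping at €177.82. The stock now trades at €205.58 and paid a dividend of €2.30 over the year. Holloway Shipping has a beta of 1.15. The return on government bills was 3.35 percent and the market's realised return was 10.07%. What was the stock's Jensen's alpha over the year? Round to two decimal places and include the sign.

Realised HPR = (P1 + D1 − P0) / P0 = (205.58 + 2.30 − 177.82) / 177.82 = 30.06 / 177.82 = 16.9047%
MRP = 10.07% − 3.35% = 6.72%
CAPM required = R_f + β·MRP = 3.35% + 1.15 × 6.72% = 11.0780%
α = realised − required = 16.9047% − 11.0780% = +5.83%

+5.83%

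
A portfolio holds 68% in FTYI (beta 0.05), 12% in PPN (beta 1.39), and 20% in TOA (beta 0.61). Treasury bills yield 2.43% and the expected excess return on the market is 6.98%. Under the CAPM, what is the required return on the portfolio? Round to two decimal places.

β_P = Σ w_i β_i = 0.68×0.05 + 0.12×1.39 + 0.20×0.61 = 0.3228
E(R_P) = R_f + β_P × MRP = 2.43% + 0.3228 × 6.98% = 4.68%

4.68%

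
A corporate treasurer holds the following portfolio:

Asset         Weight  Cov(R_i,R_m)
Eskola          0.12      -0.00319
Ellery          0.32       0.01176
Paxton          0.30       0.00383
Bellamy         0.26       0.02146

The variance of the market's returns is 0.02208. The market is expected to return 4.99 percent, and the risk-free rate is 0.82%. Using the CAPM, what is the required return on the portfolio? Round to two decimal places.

2.73%

β_Eskola = -0.00319 / 0.02208 = -0.1445
β_Ellery = 0.01176 / 0.02208 = 0.5326
β_Paxton = 0.00383 / 0.02208 = 0.1735
β_Bellamy = 0.02146 / 0.02208 = 0.9719
β_P = Σ w_i β_i = 0.12×-0.1445 + 0.32×0.5326 + 0.30×0.1735 + 0.26×0.9719 = 0.4578
MRP = 4.99% − 0.82% = 4.17%
E(R_P) = R_f + β_P × MRP = 0.82% + 0.4578 × 4.17% = 2.73%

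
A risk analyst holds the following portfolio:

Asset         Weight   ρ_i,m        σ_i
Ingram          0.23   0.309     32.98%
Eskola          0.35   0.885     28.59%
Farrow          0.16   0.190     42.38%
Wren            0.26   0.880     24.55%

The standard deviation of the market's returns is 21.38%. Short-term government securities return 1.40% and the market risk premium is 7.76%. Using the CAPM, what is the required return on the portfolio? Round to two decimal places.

7.97%

β_Ingram = 0.309 × 32.98% / 21.38% = 0.4767
β_Eskola = 0.885 × 28.59% / 21.38% = 1.1834
β_Farrow = 0.190 × 42.38% / 21.38% = 0.3766
β_Wren = 0.880 × 24.55% / 21.38% = 1.0105
β_P = Σ w_i β_i = 0.23×0.4767 + 0.35×1.1834 + 0.16×0.3766 + 0.26×1.0105 = 0.8468
E(R_P) = R_f + β_P × MRP = 1.40% + 0.8468 × 7.76% = 7.97%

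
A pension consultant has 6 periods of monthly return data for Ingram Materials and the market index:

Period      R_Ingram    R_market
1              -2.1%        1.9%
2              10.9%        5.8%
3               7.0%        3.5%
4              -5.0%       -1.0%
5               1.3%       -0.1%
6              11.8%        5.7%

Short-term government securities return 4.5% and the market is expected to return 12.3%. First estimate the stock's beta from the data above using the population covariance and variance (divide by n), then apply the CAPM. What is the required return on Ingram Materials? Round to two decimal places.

Mean R_i = (-2.1 + 10.9 + 7.0 − 5.0 + 1.3 + 11.8) / 6 = 3.9833%
Mean R_m = (1.9 + 5.8 + 3.5 − 1.0 − 0.1 + 5.7) / 6 = 2.6333%
Σ(R_i − R̄_i)(R_m − R̄_m) = 92.9233  ⇒  Cov = 92.9233 / 6 = 15.4872
Σ(R_m − R̄_m)² = 41.3933  ⇒  Var(R_m) = 41.3933 / 6 = 6.8989
β = Cov / Var(R_m) = 15.4872 / 6.8989 = 2.2449
MRP = 12.3% − 4.5% = 7.80%
E(R) = R_f + β × MRP = 4.5% + 2.2449 × 7.8% = 22.01%

22.01%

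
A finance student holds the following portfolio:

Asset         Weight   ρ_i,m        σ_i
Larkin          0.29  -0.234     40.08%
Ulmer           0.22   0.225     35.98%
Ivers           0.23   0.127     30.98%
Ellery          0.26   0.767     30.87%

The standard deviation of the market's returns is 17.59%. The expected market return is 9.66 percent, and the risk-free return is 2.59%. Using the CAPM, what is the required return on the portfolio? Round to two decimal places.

β_Larkin = -0.234 × 40.08% / 17.59% = -0.5332
β_Ulmer = 0.225 × 35.98% / 17.59% = 0.4602
β_Ivers = 0.127 × 30.98% / 17.59% = 0.2237
β_Ellery = 0.767 × 30.87% / 17.59% = 1.3461
β_P = Σ w_i β_i = 0.29×-0.5332 + 0.22×0.4602 + 0.23×0.2237 + 0.26×1.3461 = 0.3481
MRP = 9.66% − 2.59% = 7.07%
E(R_P) = R_f + β_P × MRP = 2.59% + 0.3481 × 7.07% = 5.05%

5.05%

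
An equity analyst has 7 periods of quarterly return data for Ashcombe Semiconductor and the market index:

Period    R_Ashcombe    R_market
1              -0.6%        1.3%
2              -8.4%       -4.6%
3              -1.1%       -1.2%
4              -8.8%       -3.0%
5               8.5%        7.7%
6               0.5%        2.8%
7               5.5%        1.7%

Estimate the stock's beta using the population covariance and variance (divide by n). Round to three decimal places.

Mean R_i = (-0.6 − 8.4 − 1.1 − 8.8 + 8.5 + 0.5 + 5.5) / 7 = -0.6286%
Mean R_m = (1.3 − 4.6 − 1.2 − 3.0 + 7.7 + 2.8 + 1.7) / 7 = 0.6714%
Σ(R_i − R̄_i)(R_m − R̄_m) = 144.7343  ⇒  Cov = 144.7343 / 7 = 20.6763
Σ(R_m − R̄_m)² = 100.1543  ⇒  Var(R_m) = 100.1543 / 7 = 14.3078
β = Cov / Var(R_m) = 20.6763 / 14.3078 = 1.4451

1.445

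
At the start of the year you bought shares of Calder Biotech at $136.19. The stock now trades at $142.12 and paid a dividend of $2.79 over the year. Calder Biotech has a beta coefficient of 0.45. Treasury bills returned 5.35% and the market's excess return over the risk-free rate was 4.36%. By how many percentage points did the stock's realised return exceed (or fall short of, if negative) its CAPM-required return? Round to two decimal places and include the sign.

Realised HPR = (P1 + D1 − P0) / P0 = (142.12 + 2.79 − 136.19) / 136.19 = 8.72 / 136.19 = 6.4028%
CAPM required = R_f + β·MRP = 5.35% + 0.45 × 4.36% = 7.3120%
α = realised − required = 6.4028% − 7.3120% = -0.91%

-0.91%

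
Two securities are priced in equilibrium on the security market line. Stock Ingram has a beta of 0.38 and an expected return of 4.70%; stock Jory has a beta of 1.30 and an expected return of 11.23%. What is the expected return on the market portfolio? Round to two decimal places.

9.10%

Both satisfy E(R) = R_f + β·MRP, so the slope of the SML is
MRP = (11.23% − 4.70%) / (1.30 − 0.38) = 6.53% / 0.92 = 7.0978%
R_f = E(R_Ingram) − β_Ingram·MRP = 4.70% − 0.38 × 7.0978% = 2.0028%
E(R_m) = R_f + MRP = 2.0028% + 7.0978% = 9.10%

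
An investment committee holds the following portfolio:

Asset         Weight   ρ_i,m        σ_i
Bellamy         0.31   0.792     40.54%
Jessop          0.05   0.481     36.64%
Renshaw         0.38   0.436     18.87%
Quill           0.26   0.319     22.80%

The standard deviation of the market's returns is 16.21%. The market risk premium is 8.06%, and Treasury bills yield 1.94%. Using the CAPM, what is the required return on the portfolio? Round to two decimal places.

β_Bellamy = 0.792 × 40.54% / 16.21% = 1.9807
β_Jessop = 0.481 × 36.64% / 16.21% = 1.0872
β_Renshaw = 0.436 × 18.87% / 16.21% = 0.5075
β_Quill = 0.319 × 22.80% / 16.21% = 0.4487
β_P = Σ w_i β_i = 0.31×1.9807 + 0.05×1.0872 + 0.38×0.5075 + 0.26×0.4487 = 0.9779
E(R_P) = R_f + β_P × MRP = 1.94% + 0.9779 × 8.06% = 9.82%

9.82%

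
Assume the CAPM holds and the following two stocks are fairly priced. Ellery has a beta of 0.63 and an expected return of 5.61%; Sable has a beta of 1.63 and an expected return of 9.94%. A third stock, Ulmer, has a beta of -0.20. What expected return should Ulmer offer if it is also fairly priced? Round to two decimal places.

MRP (SML slope) = (9.94% − 5.61%) / (1.63 − 0.63) = 4.33% / 1.00 = 4.3300%
R_f (intercept) = 5.61% − 0.63 × 4.3300% = 2.8821%
E(R_Ulmer) = R_f + β × MRP = 2.8821% + -0.20 × 4.3300% = 2.02%

2.02%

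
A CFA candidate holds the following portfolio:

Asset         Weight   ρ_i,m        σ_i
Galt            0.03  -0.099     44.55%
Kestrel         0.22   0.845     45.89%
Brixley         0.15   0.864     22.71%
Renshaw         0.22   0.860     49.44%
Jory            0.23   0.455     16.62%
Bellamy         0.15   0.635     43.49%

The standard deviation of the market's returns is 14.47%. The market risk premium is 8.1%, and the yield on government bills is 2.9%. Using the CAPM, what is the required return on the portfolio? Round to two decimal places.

17.78%

β_Galt = -0.099 × 44.55% / 14.47% = -0.3048
β_Kestrel = 0.845 × 45.89% / 14.47% = 2.6798
β_Brixley = 0.864 × 22.71% / 14.47% = 1.3560
β_Renshaw = 0.860 × 49.44% / 14.47% = 2.9384
β_Jory = 0.455 × 16.62% / 14.47% = 0.5226
β_Bellamy = 0.635 × 43.49% / 14.47% = 1.9085
β_P = Σ w_i β_i = 0.03×-0.3048 + 0.22×2.6798 + 0.15×1.3560 + 0.22×2.9384 + 0.23×0.5226 + 0.15×1.9085 = 1.8367
E(R_P) = R_f + β_P × MRP = 2.9% + 1.8367 × 8.1% = 17.78%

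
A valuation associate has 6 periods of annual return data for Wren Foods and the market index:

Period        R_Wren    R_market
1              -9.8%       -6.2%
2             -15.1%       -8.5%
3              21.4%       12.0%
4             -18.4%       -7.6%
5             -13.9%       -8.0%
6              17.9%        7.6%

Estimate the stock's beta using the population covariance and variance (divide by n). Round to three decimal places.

1.930

Mean R_i = (-9.8 − 15.1 + 21.4 − 18.4 − 13.9 + 17.9) / 6 = -2.9833%
Mean R_m = (-6.2 − 8.5 + 12.0 − 7.6 − 8.0 + 7.6) / 6 = -1.7833%
Σ(R_i − R̄_i)(R_m − R̄_m) = 801.0683  ⇒  Cov = 801.0683 / 6 = 133.5114
Σ(R_m − R̄_m)² = 415.1283  ⇒  Var(R_m) = 415.1283 / 6 = 69.1881
β = Cov / Var(R_m) = 133.5114 / 69.1881 = 1.9297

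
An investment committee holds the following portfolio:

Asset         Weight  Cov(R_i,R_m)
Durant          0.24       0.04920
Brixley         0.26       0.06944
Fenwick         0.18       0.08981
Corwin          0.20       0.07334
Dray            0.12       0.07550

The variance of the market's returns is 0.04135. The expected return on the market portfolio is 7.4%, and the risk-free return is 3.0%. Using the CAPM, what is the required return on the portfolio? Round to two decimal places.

β_Durant = 0.04920 / 0.04135 = 1.1898
β_Brixley = 0.06944 / 0.04135 = 1.6793
β_Fenwick = 0.08981 / 0.04135 = 2.1719
β_Corwin = 0.07334 / 0.04135 = 1.7736
β_Dray = 0.07550 / 0.04135 = 1.8259
β_P = Σ w_i β_i = 0.24×1.1898 + 0.26×1.6793 + 0.18×2.1719 + 0.20×1.7736 + 0.12×1.8259 = 1.6869
MRP = 7.4% − 3.0% = 4.40%
E(R_P) = R_f + β_P × MRP = 3.0% + 1.6869 × 4.4% = 10.42%

10.42%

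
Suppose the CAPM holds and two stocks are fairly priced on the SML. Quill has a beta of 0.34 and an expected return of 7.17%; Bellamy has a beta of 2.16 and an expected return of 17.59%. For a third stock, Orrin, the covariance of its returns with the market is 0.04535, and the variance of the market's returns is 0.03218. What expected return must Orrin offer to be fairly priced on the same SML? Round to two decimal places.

MRP = (17.59% − 7.17%) / (2.16 − 0.34) = 5.7253%
R_f = 7.17% − 0.34 × 5.7253% = 5.2234%
β_Orrin = Cov / Var(R_m) = 0.04535 / 0.03218 = 1.4093
E(R_Orrin) = R_f + β × MRP = 5.2234% + 1.4093 × 5.7253% = 13.29%

13.29%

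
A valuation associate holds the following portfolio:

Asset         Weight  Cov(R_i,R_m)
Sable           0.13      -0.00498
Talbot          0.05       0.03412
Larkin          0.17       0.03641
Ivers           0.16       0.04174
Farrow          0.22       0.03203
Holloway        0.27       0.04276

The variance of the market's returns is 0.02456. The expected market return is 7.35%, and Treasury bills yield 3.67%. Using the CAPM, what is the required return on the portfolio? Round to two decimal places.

8.54%

β_Sable = -0.00498 / 0.02456 = -0.2028
β_Talbot = 0.03412 / 0.02456 = 1.3893
β_Larkin = 0.03641 / 0.02456 = 1.4825
β_Ivers = 0.04174 / 0.02456 = 1.6995
β_Farrow = 0.03203 / 0.02456 = 1.3042
β_Holloway = 0.04276 / 0.02456 = 1.7410
β_P = Σ w_i β_i = 0.13×-0.2028 + 0.05×1.3893 + 0.17×1.4825 + 0.16×1.6995 + 0.22×1.3042 + 0.27×1.7410 = 1.3240
MRP = 7.35% − 3.67% = 3.68%
E(R_P) = R_f + β_P × MRP = 3.67% + 1.3240 × 3.68% = 8.54%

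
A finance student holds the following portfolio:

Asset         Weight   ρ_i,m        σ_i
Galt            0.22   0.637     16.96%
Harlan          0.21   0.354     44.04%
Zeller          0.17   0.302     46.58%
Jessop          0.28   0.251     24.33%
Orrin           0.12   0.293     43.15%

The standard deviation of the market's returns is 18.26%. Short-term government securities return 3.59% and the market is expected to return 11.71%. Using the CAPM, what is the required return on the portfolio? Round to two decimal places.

β_Galt = 0.637 × 16.96% / 18.26% = 0.5916
β_Harlan = 0.354 × 44.04% / 18.26% = 0.8538
β_Zeller = 0.302 × 46.58% / 18.26% = 0.7704
β_Jessop = 0.251 × 24.33% / 18.26% = 0.3344
β_Orrin = 0.293 × 43.15% / 18.26% = 0.6924
β_P = Σ w_i β_i = 0.22×0.5916 + 0.21×0.8538 + 0.17×0.7704 + 0.28×0.3344 + 0.12×0.6924 = 0.6171
MRP = 11.71% − 3.59% = 8.12%
E(R_P) = R_f + β_P × MRP = 3.59% + 0.6171 × 8.12% = 8.60%

8.60%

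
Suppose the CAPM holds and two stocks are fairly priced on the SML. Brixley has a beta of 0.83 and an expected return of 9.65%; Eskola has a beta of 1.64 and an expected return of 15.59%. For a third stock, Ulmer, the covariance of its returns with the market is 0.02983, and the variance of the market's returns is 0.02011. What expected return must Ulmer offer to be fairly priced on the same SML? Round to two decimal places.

MRP = (15.59% − 9.65%) / (1.64 − 0.83) = 7.3333%
R_f = 9.65% − 0.83 × 7.3333% = 3.5634%
β_Ulmer = Cov / Var(R_m) = 0.02983 / 0.02011 = 1.4833
E(R_Ulmer) = R_f + β × MRP = 3.5634% + 1.4833 × 7.3333% = 14.44%

14.44%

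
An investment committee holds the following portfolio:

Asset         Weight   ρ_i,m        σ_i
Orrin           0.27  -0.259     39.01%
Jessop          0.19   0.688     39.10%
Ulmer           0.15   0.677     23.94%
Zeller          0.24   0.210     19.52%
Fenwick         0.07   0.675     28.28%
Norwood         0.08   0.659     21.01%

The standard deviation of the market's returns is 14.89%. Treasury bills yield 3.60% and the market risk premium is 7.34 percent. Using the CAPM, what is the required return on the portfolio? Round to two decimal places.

β_Orrin = -0.259 × 39.01% / 14.89% = -0.6785
β_Jessop = 0.688 × 39.10% / 14.89% = 1.8066
β_Ulmer = 0.677 × 23.94% / 14.89% = 1.0885
β_Zeller = 0.210 × 19.52% / 14.89% = 0.2753
β_Fenwick = 0.675 × 28.28% / 14.89% = 1.2820
β_Norwood = 0.659 × 21.01% / 14.89% = 0.9299
β_P = Σ w_i β_i = 0.27×-0.6785 + 0.19×1.8066 + 0.15×1.0885 + 0.24×0.2753 + 0.07×1.2820 + 0.08×0.9299 = 0.5535
E(R_P) = R_f + β_P × MRP = 3.60% + 0.5535 × 7.34% = 7.66%

7.66%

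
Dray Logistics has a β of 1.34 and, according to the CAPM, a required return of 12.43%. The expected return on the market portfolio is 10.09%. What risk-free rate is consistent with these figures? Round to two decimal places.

E(R) = R_f + β(E(R_m) − R_f) = R_f(1 − β) + β·E(R_m)
12.43% = R_f × (1 − 1.34) + 1.34 × 10.09%
12.43% = R_f × -0.34 + 13.5206%
R_f = (12.43% − 13.5206%) / -0.34 = 3.21%

3.21%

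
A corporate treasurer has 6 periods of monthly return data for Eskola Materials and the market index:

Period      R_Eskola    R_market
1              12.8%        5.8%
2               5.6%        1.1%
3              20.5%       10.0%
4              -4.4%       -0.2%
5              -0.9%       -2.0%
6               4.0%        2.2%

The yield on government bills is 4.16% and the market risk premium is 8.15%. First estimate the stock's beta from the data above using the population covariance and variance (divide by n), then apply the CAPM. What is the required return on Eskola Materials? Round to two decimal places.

Mean R_i = (12.8 + 5.6 + 20.5 − 4.4 − 0.9 + 4.0) / 6 = 6.2667%
Mean R_m = (5.8 + 1.1 + 10.0 − 0.2 − 2.0 + 2.2) / 6 = 2.8167%
Σ(R_i − R̄_i)(R_m − R̄_m) = 190.9733  ⇒  Cov = 190.9733 / 6 = 31.8289
Σ(R_m − R̄_m)² = 96.1283  ⇒  Var(R_m) = 96.1283 / 6 = 16.0214
β = Cov / Var(R_m) = 31.8289 / 16.0214 = 1.9866
E(R) = R_f + β × MRP = 4.16% + 1.9866 × 8.15% = 20.35%

20.35%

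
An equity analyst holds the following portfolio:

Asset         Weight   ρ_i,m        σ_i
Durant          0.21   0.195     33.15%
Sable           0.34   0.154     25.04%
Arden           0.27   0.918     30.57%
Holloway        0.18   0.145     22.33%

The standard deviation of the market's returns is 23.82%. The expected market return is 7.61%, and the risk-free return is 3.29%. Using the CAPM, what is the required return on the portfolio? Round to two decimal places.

β_Durant = 0.195 × 33.15% / 23.82% = 0.2714
β_Sable = 0.154 × 25.04% / 23.82% = 0.1619
β_Arden = 0.918 × 30.57% / 23.82% = 1.1781
β_Holloway = 0.145 × 22.33% / 23.82% = 0.1359
β_P = Σ w_i β_i = 0.21×0.2714 + 0.34×0.1619 + 0.27×1.1781 + 0.18×0.1359 = 0.4546
MRP = 7.61% − 3.29% = 4.32%
E(R_P) = R_f + β_P × MRP = 3.29% + 0.4546 × 4.32% = 5.25%

5.25%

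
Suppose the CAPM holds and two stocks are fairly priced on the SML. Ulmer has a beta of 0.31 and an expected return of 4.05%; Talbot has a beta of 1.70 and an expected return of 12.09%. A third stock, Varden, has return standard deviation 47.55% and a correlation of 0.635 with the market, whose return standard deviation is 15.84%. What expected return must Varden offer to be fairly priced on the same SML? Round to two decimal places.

13.28%

MRP = (12.09% − 4.05%) / (1.70 − 0.31) = 5.7842%
R_f = 4.05% − 0.31 × 5.7842% = 2.2569%
β_Varden = ρ·σ_i/σ_m = 0.635 × 47.55 / 15.84 = 1.9062
E(R_Varden) = R_f + β × MRP = 2.2569% + 1.9062 × 5.7842% = 13.28%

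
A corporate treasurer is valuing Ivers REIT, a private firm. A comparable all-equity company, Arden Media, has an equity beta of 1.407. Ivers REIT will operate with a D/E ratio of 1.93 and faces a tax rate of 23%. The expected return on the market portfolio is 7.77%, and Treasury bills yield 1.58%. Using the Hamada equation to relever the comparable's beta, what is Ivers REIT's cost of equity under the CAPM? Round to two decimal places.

23.23%

β_L = β_U × [1 + (1 − t)(D/E)] = 1.407 × [1 + (1 − 0.23) × 1.93]
    = 1.407 × [1 + 0.77 × 1.93] = 1.407 × 2.4861 = 3.4979
MRP = 7.77% − 1.58% = 6.19%
E(R) = R_f + β_L × MRP = 1.58% + 3.4979 × 6.19% = 23.23%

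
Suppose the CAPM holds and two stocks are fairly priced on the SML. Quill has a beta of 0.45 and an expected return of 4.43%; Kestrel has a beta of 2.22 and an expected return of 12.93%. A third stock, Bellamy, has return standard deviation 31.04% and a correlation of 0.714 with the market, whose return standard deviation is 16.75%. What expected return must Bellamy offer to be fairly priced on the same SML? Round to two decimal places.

MRP = (12.93% − 4.43%) / (2.22 − 0.45) = 4.8023%
R_f = 4.43% − 0.45 × 4.8023% = 2.2690%
β_Bellamy = ρ·σ_i/σ_m = 0.714 × 31.04 / 16.75 = 1.3231
E(R_Bellamy) = R_f + β × MRP = 2.2690% + 1.3231 × 4.8023% = 8.62%

8.62%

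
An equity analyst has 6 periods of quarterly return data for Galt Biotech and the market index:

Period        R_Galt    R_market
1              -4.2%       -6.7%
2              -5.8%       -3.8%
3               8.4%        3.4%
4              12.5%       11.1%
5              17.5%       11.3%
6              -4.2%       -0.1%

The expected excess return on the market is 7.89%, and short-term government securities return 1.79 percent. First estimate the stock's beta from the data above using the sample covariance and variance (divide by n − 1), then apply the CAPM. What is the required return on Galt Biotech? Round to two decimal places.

11.66%

Mean R_i = (-4.2 − 5.8 + 8.4 + 12.5 + 17.5 − 4.2) / 6 = 4.0333%
Mean R_m = (-6.7 − 3.8 + 3.4 + 11.1 + 11.3 − 0.1) / 6 = 2.5333%
Σ(R_i − R̄_i)(R_m − R̄_m) = 354.3533  ⇒  Cov = 354.3533 / 5 = 70.8707
Σ(R_m − R̄_m)² = 283.2933  ⇒  Var(R_m) = 283.2933 / 5 = 56.6587
β = Cov / Var(R_m) = 70.8707 / 56.6587 = 1.2508
E(R) = R_f + β × MRP = 1.79% + 1.2508 × 7.89% = 11.66%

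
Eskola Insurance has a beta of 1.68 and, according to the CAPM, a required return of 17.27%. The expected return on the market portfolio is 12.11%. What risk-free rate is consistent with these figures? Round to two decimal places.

4.52%

E(R) = R_f + β(E(R_m) − R_f) = R_f(1 − β) + β·E(R_m)
17.27% = R_f × (1 − 1.68) + 1.68 × 12.11%
17.27% = R_f × -0.68 + 20.3448%
R_f = (17.27% − 20.3448%) / -0.68 = 4.52%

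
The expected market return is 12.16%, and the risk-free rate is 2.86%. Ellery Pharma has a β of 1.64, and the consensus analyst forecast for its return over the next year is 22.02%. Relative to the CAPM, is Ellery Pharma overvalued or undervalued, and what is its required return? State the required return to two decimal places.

MRP = 12.16% − 2.86% = 9.30%
Required return = R_f + β·MRP = 2.86% + 1.64 × 9.30% = 18.11%
Forecast 22.02% > required 18.11% → the stock plots above the SML → undervalued.

Undervalued; required return 18.11%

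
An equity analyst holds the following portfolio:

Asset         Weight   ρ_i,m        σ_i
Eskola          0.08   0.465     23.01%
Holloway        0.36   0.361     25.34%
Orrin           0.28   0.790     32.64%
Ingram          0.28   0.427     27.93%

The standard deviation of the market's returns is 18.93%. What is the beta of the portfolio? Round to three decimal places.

0.777

β_Eskola = 0.465 × 23.01% / 18.93% = 0.5652
β_Holloway = 0.361 × 25.34% / 18.93% = 0.4832
β_Orrin = 0.790 × 32.64% / 18.93% = 1.3622
β_Ingram = 0.427 × 27.93% / 18.93% = 0.6300
β_P = Σ w_i β_i = 0.08×0.5652 + 0.36×0.4832 + 0.28×1.3622 + 0.28×0.6300 = 0.7770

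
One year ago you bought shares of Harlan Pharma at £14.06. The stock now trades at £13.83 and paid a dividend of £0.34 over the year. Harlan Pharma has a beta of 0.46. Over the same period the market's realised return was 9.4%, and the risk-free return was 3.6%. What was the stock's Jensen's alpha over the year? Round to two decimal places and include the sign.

Realised HPR = (P1 + D1 − P0) / P0 = (13.83 + 0.34 − 14.06) / 14.06 = 0.11 / 14.06 = 0.7824%
MRP = 9.4% − 3.6% = 5.80%
CAPM required = R_f + β·MRP = 3.6% + 0.46 × 5.8% = 6.2680%
α = realised − required = 0.7824% − 6.2680% = -5.49%

-5.49%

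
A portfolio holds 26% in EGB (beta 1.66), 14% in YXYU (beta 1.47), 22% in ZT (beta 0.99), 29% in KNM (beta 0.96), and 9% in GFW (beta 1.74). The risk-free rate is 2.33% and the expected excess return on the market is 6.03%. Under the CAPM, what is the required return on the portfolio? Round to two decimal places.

10.11%

β_P = Σ w_i β_i = 0.26×1.66 + 0.14×1.47 + 0.22×0.99 + 0.29×0.96 + 0.09×1.74 = 1.2902
E(R_P) = R_f + β_P × MRP = 2.33% + 1.2902 × 6.03% = 10.11%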